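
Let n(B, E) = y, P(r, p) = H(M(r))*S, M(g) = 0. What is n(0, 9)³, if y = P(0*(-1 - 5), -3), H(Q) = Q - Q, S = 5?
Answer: 0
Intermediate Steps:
H(Q) = 0
P(r, p) = 0 (P(r, p) = 0*5 = 0)
y = 0
n(B, E) = 0
n(0, 9)³ = 0³ = 0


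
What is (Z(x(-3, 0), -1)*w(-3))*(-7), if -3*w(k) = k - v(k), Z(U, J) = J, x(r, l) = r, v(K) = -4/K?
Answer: 91/9 ≈ 10.111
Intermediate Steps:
w(k) = -4/(3*k) - k/3 (w(k) = -(k - (-4)/k)/3 = -(k + 4/k)/3 = -4/(3*k) - k/3)
(Z(x(-3, 0), -1)*w(-3))*(-7) = -(-4 - 1*(-3)**2)/(3*(-3))*(-7) = -(-1)*(-4 - 1*9)/(3*3)*(-7) = -(-1)*(-4 - 9)/(3*3)*(-7) = -(-1)*(-13)/(3*3)*(-7) = -1*13/9*(-7) = -13/9*(-7) = 91/9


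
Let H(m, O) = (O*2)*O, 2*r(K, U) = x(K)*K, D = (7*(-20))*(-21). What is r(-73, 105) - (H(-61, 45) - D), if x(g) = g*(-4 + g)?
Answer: -412553/2 ≈ -2.0628e+5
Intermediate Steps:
D = 2940 (D = -140*(-21) = 2940)
r(K, U) = K²*(-4 + K)/2 (r(K, U) = ((K*(-4 + K))*K)/2 = (K²*(-4 + K))/2 = K²*(-4 + K)/2)
H(m, O) = 2*O² (H(m, O) = (2*O)*O = 2*O²)
r(-73, 105) - (H(-61, 45) - D) = (½)*(-73)²*(-4 - 73) - (2*45² - 1*2940) = (½)*5329*(-77) - (2*2025 - 2940) = -410333/2 - (4050 - 2940) = -410333/2 - 1*1110 = -410333/2 - 1110 = -412553/2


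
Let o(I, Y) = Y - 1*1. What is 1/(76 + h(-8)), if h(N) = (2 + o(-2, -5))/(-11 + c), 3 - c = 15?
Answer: 23/1752 ≈ 0.013128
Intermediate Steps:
o(I, Y) = -1 + Y (o(I, Y) = Y - 1 = -1 + Y)
c = -12 (c = 3 - 1*15 = 3 - 15 = -12)
h(N) = 4/23 (h(N) = (2 + (-1 - 5))/(-11 - 12) = (2 - 6)/(-23) = -4*(-1/23) = 4/23)
1/(76 + h(-8)) = 1/(76 + 4/23) = 1/(1752/23) = 23/1752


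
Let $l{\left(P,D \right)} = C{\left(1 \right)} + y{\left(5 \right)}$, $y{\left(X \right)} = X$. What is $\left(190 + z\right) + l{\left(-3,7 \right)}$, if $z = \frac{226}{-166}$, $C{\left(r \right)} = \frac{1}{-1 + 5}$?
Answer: $\frac{64371}{332} \approx 193.89$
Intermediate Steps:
$C{\left(r \right)} = \frac{1}{4}$
$l{\left(P,D \right)} = \frac{21}{4}$ ($l{\left(P,D \right)} = \frac{1}{4} + 5 = \frac{21}{4}$)
$z = - \frac{113}{83}$ ($z = 226 \left(- \frac{1}{166}\right) = - \frac{113}{83} \approx -1.3614$)
$\left(190 + z\right) + l{\left(-3,7 \right)} = \left(190 - \frac{113}{83}\right) + \frac{21}{4} = \frac{15657}{83} + \frac{21}{4} = \frac{64371}{332}$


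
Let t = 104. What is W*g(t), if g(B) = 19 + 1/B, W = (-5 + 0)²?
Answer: 49425/104 ≈ 475.24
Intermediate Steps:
W = 25 (W = (-5)² = 25)
W*g(t) = 25*(19 + 1/104) = 25*(1977/104) = 49425/104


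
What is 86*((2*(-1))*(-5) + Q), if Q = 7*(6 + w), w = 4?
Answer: 6880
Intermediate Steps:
Q = 70 (Q = 7*(6 + 4) = 7*10 = 70)
86*((2*(-1))*(-5) + Q) = 86*((2*(-1))*(-5) + 70) = 86*(-2*(-5) + 70) = 86*(10 + 70) = 86*80 = 6880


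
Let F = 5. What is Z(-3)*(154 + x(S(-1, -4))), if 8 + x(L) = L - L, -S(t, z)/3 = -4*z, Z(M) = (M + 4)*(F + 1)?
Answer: 876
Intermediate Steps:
Z(M) = 24 + 6*M (Z(M) = (M + 4)*(5 + 1) = (4 + M)*6 = 24 + 6*M)
S(t, z) = 12*z (S(t, z) = -(-12)*z = 12*z)
x(L) = -8 (x(L) = -8 + (L - L) = -8 + 0 = -8)
Z(-3)*(154 + x(S(-1, -4))) = (24 + 6*(-3))*(154 - 8) = (24 - 18)*146 = 6*146 = 876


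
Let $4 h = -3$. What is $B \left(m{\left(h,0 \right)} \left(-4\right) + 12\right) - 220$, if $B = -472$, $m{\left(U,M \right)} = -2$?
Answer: $-9660$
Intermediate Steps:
$h = - \frac{3}{4}$ ($h = \frac{1}{4} \left(-3\right) = - \frac{3}{4} \approx -0.75$)
$B \left(m{\left(h,0 \right)} \left(-4\right) + 12\right) - 220 = - 472 \left(\left(-2\right) \left(-4\right) + 12\right) - 220 = - 472 \left(8 + 12\right) - 220 = \left(-472\right) 20 - 220 = -9440 - 220 = -9660$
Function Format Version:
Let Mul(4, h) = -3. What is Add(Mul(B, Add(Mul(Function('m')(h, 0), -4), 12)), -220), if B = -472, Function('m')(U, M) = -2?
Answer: -9660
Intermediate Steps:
h = Rational(-3, 4) (h = Mul(Rational(1, 4), -3) = Rational(-3, 4) ≈ -0.75000)
Add(Mul(B, Add(Mul(Function('m')(h, 0), -4), 12)), -220) = Add(Mul(-472, Add(Mul(-2, -4), 12)), -220) = Add(Mul(-472, Add(8, 12)), -220) = Add(Mul(-472, 20), -220) = Add(-9440, -220) = -9660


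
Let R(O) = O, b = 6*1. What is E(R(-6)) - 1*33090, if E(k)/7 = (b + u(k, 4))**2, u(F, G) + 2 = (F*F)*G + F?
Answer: 108058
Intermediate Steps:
b = 6
u(F, G) = -2 + F + G*F**2 (u(F, G) = -2 + ((F*F)*G + F) = -2 + (F**2*G + F) = -2 + (G*F**2 + F) = -2 + (F + G*F**2) = -2 + F + G*F**2)
E(k) = 7*(4 + k + 4*k**2)**2 (E(k) = 7*(6 + (-2 + k + 4*k**2))**2 = 7*(4 + k + 4*k**2)**2)
E(R(-6)) - 1*33090 = 7*(4 - 6 + 4*(-6)**2)**2 - 1*33090 = 7*(4 - 6 + 4*36)**2 - 33090 = 7*(4 - 6 + 144)**2 - 33090 = 7*142**2 - 33090 = 7*20164 - 33090 = 141148 - 33090 = 108058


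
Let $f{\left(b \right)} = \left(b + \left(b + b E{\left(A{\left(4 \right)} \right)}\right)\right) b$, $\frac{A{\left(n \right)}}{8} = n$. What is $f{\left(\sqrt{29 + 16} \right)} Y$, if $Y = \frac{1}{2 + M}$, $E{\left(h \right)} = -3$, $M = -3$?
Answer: $45$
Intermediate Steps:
$A{\left(n \right)} = 8 n$
$Y = -1$ ($Y = \frac{1}{2 - 3} = \frac{1}{-1} = -1$)
$f{\left(b \right)} = - b^{2}$ ($f{\left(b \right)} = \left(b + \left(b + b \left(-3\right)\right)\right) b = \left(b + \left(b - 3 b\right)\right) b = \left(b - 2 b\right) b = - b b = - b^{2}$)
$f{\left(\sqrt{29 + 16} \right)} Y = - \left(\sqrt{29 + 16}\right)^{2} \left(-1\right) = - \left(\sqrt{45}\right)^{2} \left(-1\right) = - \left(3 \sqrt{5}\right)^{2} \left(-1\right) = \left(-1\right) 45 \left(-1\right) = \left(-45\right) \left(-1\right) = 45$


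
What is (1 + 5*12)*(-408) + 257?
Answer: -24631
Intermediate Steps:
(1 + 5*12)*(-408) + 257 = (1 + 60)*(-408) + 257 = 61*(-408) + 257 = -24888 + 257 = -24631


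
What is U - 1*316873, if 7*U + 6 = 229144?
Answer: -284139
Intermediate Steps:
U = 32734 (U = -6/7 + (1/7)*229144 = -6/7 + 229144/7 = 32734)
U - 1*316873 = 32734 - 1*316873 = 32734 - 316873 = -284139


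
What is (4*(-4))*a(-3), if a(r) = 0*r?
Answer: 0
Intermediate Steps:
a(r) = 0
(4*(-4))*a(-3) = (4*(-4))*0 = -16*0 = 0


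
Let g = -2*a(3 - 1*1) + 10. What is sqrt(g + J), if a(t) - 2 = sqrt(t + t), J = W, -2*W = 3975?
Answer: 19*I*sqrt(22)/2 ≈ 44.559*I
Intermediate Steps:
W = -3975/2 (W = -1/2*3975 = -3975/2 ≈ -1987.5)
J = -3975/2 ≈ -1987.5
a(t) = 2 + sqrt(2)*sqrt(t) (a(t) = 2 + sqrt(t + t) = 2 + sqrt(2*t) = 2 + sqrt(2)*sqrt(t))
g = 2 (g = -2*(2 + sqrt(2)*sqrt(3 - 1*1)) + 10 = -2*(2 + sqrt(2)*sqrt(3 - 1)) + 10 = -2*(2 + sqrt(2)*sqrt(2)) + 10 = -2*(2 + 2) + 10 = -2*4 + 10 = -8 + 10 = 2)
sqrt(g + J) = sqrt(2 - 3975/2) = sqrt(-3971/2) = 19*I*sqrt(22)/2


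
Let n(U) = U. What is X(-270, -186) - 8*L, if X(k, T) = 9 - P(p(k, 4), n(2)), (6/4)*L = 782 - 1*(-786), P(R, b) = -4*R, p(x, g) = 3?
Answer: -25025/3 ≈ -8341.7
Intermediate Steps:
L = 3136/3 (L = 2*(782 - 1*(-786))/3 = 2*(782 + 786)/3 = (2/3)*1568 = 3136/3 ≈ 1045.3)
X(k, T) = 21 (X(k, T) = 9 - (-4)*3 = 9 - 1*(-12) = 9 + 12 = 21)
X(-270, -186) - 8*L = 21 - 8*3136/3 = 21 - 25088/3 = -25025/3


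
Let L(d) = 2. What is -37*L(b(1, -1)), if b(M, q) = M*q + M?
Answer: -74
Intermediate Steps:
b(M, q) = M + M*q
-37*L(b(1, -1)) = -37*2 = -74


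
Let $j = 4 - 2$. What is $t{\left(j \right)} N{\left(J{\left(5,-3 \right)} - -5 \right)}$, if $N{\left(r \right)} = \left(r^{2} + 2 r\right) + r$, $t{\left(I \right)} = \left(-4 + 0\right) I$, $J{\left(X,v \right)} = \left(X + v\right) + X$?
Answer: $-1440$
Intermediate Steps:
$J{\left(X,v \right)} = v + 2 X$
$j = 2$ ($j = 4 - 2 = 2$)
$t{\left(I \right)} = - 4 I$
$N{\left(r \right)} = r^{2} + 3 r$
$t{\left(j \right)} N{\left(J{\left(5,-3 \right)} - -5 \right)} = \left(-4\right) 2 \left(\left(-3 + 2 \cdot 5\right) - -5\right) \left(3 + \left(\left(-3 + 2 \cdot 5\right) - -5\right)\right) = - 8 \left(\left(-3 + 10\right) + 5\right) \left(3 + \left(\left(-3 + 10\right) + 5\right)\right) = - 8 \left(7 + 5\right) \left(3 + \left(7 + 5\right)\right) = - 8 \cdot 12 \left(3 + 12\right) = - 8 \cdot 12 \cdot 15 = \left(-8\right) 180 = -1440$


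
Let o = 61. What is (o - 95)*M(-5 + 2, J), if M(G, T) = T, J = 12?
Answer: -408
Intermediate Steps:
(o - 95)*M(-5 + 2, J) = (61 - 95)*12 = -34*12 = -408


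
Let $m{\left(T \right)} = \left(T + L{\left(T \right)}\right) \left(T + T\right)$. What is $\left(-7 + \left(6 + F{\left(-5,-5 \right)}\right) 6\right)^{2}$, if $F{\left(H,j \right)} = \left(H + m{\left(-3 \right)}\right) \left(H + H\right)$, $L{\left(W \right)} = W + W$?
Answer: $8473921$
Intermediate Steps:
$L{\left(W \right)} = 2 W$
$m{\left(T \right)} = 6 T^{2}$ ($m{\left(T \right)} = \left(T + 2 T\right) \left(T + T\right) = 3 T 2 T = 6 T^{2}$)
$F{\left(H,j \right)} = 2 H \left(54 + H\right)$ ($F{\left(H,j \right)} = \left(H + 6 \left(-3\right)^{2}\right) \left(H + H\right) = \left(H + 6 \cdot 9\right) 2 H = \left(H + 54\right) 2 H = \left(54 + H\right) 2 H = 2 H \left(54 + H\right)$)
$\left(-7 + \left(6 + F{\left(-5,-5 \right)}\right) 6\right)^{2} = \left(-7 + \left(6 + 2 \left(-5\right) \left(54 - 5\right)\right) 6\right)^{2} = \left(-7 + \left(6 + 2 \left(-5\right) 49\right) 6\right)^{2} = \left(-7 + \left(6 - 490\right) 6\right)^{2} = \left(-7 - 2904\right)^{2} = \left(-2911\right)^{2} = 8473921$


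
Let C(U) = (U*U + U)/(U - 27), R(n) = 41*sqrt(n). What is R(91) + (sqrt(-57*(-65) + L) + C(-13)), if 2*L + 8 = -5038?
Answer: -39/10 + sqrt(1182) + 41*sqrt(91) ≈ 421.60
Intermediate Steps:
L = -2523 (L = -4 + (1/2)*(-5038) = -4 - 2519 = -2523)
C(U) = (U + U**2)/(-27 + U) (C(U) = (U**2 + U)/(-27 + U) = (U + U**2)/(-27 + U))
R(91) + (sqrt(-57*(-65) + L) + C(-13)) = 41*sqrt(91) + (sqrt(-57*(-65) - 2523) - 13*(1 - 13)/(-27 - 13)) = 41*sqrt(91) + (sqrt(3705 - 2523) - 13*(-12)/(-40)) = 41*sqrt(91) + (sqrt(1182) - 13*(-1/40)*(-12)) = 41*sqrt(91) + (sqrt(1182) - 39/10) = 41*sqrt(91) + (-39/10 + sqrt(1182)) = -39/10 + sqrt(1182) + 41*sqrt(91)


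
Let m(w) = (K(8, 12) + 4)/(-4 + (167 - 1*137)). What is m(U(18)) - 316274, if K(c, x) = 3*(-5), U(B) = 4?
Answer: -8223135/26 ≈ -3.1627e+5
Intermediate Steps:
K(c, x) = -15
m(w) = -11/26 (m(w) = (-15 + 4)/(-4 + (167 - 1*137)) = -11/(-4 + (167 - 137)) = -11/(-4 + 30) = -11/26)
m(U(18)) - 316274 = -11/26 - 316274 = -8223135/26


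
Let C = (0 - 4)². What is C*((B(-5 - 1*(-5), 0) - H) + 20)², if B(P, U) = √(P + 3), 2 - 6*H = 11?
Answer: 7444 + 688*√3 ≈ 8635.7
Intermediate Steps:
H = -3/2 (H = ⅓ - ⅙*11 = ⅓ - 11/6 = -3/2 ≈ -1.5000)
B(P, U) = √(3 + P)
C = 16 (C = (-4)² = 16)
C*((B(-5 - 1*(-5), 0) - H) + 20)² = 16*((√(3 + (-5 - 1*(-5))) - 1*(-3/2)) + 20)² = 16*((√(3 + (-5 + 5)) + 3/2) + 20)² = 16*((√(3 + 0) + 3/2) + 20)² = 16*((√3 + 3/2) + 20)² = 16*((3/2 + √3) + 20)² = 16*(43/2 + √3)²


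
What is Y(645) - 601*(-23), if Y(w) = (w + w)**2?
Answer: 1677923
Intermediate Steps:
Y(w) = 4*w**2 (Y(w) = (2*w)**2 = 4*w**2)
Y(645) - 601*(-23) = 4*645**2 - 601*(-23) = 4*416025 + 13823 = 1664100 + 13823 = 1677923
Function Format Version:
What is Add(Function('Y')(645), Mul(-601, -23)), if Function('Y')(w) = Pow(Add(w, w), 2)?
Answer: 1677923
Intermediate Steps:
Function('Y')(w) = Mul(4, Pow(w, 2)) (Function('Y')(w) = Pow(Mul(2, w), 2) = Mul(4, Pow(w, 2)))
Add(Function('Y')(645), Mul(-601, -23)) = Add(Mul(4, Pow(645, 2)), Mul(-601, -23)) = Add(Mul(4, 416025), 13823) = Add(1664100, 13823) = 1677923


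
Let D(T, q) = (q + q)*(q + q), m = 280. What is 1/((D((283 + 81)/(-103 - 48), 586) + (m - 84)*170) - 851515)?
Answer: 1/555389 ≈ 1.8005e-6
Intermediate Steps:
D(T, q) = 4*q**2 (D(T, q) = (2*q)*(2*q) = 4*q**2)
1/((D((283 + 81)/(-103 - 48), 586) + (m - 84)*170) - 851515) = 1/((4*586**2 + (280 - 84)*170) - 851515) = 1/((4*343396 + 196*170) - 851515) = 1/((1373584 + 33320) - 851515) = 1/(1406904 - 851515) = 1/555389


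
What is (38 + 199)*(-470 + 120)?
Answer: -82950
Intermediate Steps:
(38 + 199)*(-470 + 120) = 237*(-350) = -82950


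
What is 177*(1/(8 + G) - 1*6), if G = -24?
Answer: -17169/16 ≈ -1073.1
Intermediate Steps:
177*(1/(8 + G) - 1*6) = 177*(1/(8 - 24) - 1*6) = 177*(1/(-16) - 6) = 177*(-1/16 - 6) = 177*(-97/16) = -17169/16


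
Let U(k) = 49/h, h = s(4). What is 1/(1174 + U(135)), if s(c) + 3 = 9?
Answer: 6/7093 ≈ 0.00084590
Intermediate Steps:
s(c) = 6 (s(c) = -3 + 9 = 6)
h = 6
U(k) = 49/6
1/(1174 + U(135)) = 1/(1174 + 49/6) = 1/(7093/6) = 6/7093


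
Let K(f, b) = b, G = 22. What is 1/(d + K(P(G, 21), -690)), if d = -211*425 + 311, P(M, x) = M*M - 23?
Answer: -1/90054 ≈ -1.1104e-5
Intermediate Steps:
P(M, x) = -23 + M² (P(M, x) = M² - 23 = -23 + M²)
d = -89364 (d = -89675 + 311 = -89364)
1/(d + K(P(G, 21), -690)) = 1/(-89364 - 690) = 1/(-90054) = -1/90054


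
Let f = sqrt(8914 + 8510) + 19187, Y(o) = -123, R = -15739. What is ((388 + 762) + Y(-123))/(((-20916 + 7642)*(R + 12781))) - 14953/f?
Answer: -587102108263/758550720948 ≈ -0.77398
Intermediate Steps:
f = 19319 (f = sqrt(17424) + 19187 = 132 + 19187 = 19319)
((388 + 762) + Y(-123))/(((-20916 + 7642)*(R + 12781))) - 14953/f = ((388 + 762) - 123)/(((-20916 + 7642)*(-15739 + 12781))) - 14953/19319 = (1150 - 123)/((-13274*(-2958))) - 14953*1/19319 = 1027/39264492 - 14953/19319 = -587102108263/758550720948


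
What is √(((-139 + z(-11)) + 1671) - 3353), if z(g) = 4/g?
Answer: I*√220385/11 ≈ 42.677*I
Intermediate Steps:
√(((-139 + z(-11)) + 1671) - 3353) = √(((-139 + 4/(-11)) + 1671) - 3353) = √(((-139 + 4*(-1/11)) + 1671) - 3353) = √(((-139 - 4/11) + 1671) - 3353) = √((-1533/11 + 1671) - 3353) = √(16848/11 - 3353) = √(-20035/11) = I*√220385/11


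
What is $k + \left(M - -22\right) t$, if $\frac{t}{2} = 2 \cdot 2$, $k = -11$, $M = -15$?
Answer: $45$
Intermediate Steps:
$t = 8$ ($t = 2 \cdot 2 \cdot 2 = 2 \cdot 4 = 8$)
$k + \left(M - -22\right) t = -11 + \left(-15 - -22\right) 8 = -11 + \left(-15 + 22\right) 8 = -11 + 7 \cdot 8 = -11 + 56 = 45$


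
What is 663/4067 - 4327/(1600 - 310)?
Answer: -16742639/5246430 ≈ -3.1912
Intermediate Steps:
663/4067 - 4327/(1600 - 310) = 663*(1/4067) - 4327/1290 = 663/4067 - 4327*1/1290 = 663/4067 - 4327/1290 = -16742639/5246430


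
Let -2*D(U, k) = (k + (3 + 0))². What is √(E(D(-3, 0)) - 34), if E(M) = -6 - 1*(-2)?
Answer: I*√38 ≈ 6.1644*I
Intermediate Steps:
D(U, k) = -(3 + k)²/2 (D(U, k) = -(k + (3 + 0))²/2 = -(k + 3)²/2 = -(3 + k)²/2)
E(M) = -4 (E(M) = -6 + 2 = -4)
√(E(D(-3, 0)) - 34) = √(-4 - 34) = √(-38) = I*√38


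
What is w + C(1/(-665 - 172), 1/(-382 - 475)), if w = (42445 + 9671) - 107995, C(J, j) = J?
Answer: -46770724/837 ≈ -55879.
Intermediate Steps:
w = -55879 (w = 52116 - 107995 = -55879)
w + C(1/(-665 - 172), 1/(-382 - 475)) = -55879 + 1/(-665 - 172) = -55879 + 1/(-837) = -55879 - 1/837 = -46770724/837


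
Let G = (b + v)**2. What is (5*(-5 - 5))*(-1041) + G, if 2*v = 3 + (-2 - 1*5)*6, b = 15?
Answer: 208281/4 ≈ 52070.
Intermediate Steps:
v = -39/2 (v = (3 + (-2 - 1*5)*6)/2 = (3 + (-2 - 5)*6)/2 = (3 - 7*6)/2 = (3 - 42)/2 = (1/2)*(-39) = -39/2 ≈ -19.500)
G = 81/4 (G = (15 - 39/2)**2 = (-9/2)**2 = 81/4 ≈ 20.250)
(5*(-5 - 5))*(-1041) + G = (5*(-5 - 5))*(-1041) + 81/4 = (5*(-10))*(-1041) + 81/4 = -50*(-1041) + 81/4 = 52050 + 81/4 = 208281/4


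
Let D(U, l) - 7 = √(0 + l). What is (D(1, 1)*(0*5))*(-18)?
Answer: 0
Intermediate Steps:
D(U, l) = 7 + √l (D(U, l) = 7 + √(0 + l) = 7 + √l)
(D(1, 1)*(0*5))*(-18) = ((7 + √1)*(0*5))*(-18) = ((7 + 1)*0)*(-18) = (8*0)*(-18) = 0*(-18) = 0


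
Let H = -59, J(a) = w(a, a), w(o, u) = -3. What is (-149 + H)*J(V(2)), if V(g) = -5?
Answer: 624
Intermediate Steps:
J(a) = -3
(-149 + H)*J(V(2)) = (-149 - 59)*(-3) = -208*(-3) = 624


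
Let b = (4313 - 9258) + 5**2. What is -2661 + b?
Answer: -7581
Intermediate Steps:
b = -4920 (b = -4945 + 25 = -4920)
-2661 + b = -2661 - 4920 = -7581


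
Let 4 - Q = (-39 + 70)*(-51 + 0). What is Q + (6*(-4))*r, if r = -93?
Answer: 3817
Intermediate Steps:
Q = 1585 (Q = 4 - (-39 + 70)*(-51 + 0) = 4 - 31*(-51) = 4 - 1*(-1581) = 4 + 1581 = 1585)
Q + (6*(-4))*r = 1585 + (6*(-4))*(-93) = 1585 - 24*(-93) = 1585 + 2232 = 3817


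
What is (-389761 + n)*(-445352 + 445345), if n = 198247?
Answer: 1340598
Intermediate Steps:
(-389761 + n)*(-445352 + 445345) = (-389761 + 198247)*(-445352 + 445345) = -191514*(-7) = 1340598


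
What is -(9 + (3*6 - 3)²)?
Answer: -234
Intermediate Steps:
-(9 + (3*6 - 3)²) = -(9 + (18 - 3)²) = -(9 + 15²) = -(9 + 225) = -1*234 = -234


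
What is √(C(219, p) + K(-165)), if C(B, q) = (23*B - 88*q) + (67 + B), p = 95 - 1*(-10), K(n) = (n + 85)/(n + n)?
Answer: I*√4265349/33 ≈ 62.584*I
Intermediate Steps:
K(n) = (85 + n)/(2*n) (K(n) = (85 + n)/((2*n)) = (85 + n)*(1/(2*n)) = (85 + n)/(2*n))
p = 105 (p = 95 + 10 = 105)
C(B, q) = 67 - 88*q + 24*B (C(B, q) = (-88*q + 23*B) + (67 + B) = 67 - 88*q + 24*B)
√(C(219, p) + K(-165)) = √((67 - 88*105 + 24*219) + (½)*(85 - 165)/(-165)) = √((67 - 9240 + 5256) + (½)*(-1/165)*(-80)) = √(-3917 + 8/33) = √(-129253/33) = I*√4265349/33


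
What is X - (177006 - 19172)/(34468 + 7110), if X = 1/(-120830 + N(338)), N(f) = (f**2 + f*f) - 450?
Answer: -8460512947/2228747112 ≈ -3.7961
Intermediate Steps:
N(f) = -450 + 2*f**2 (N(f) = (f**2 + f**2) - 450 = 2*f**2 - 450 = -450 + 2*f**2)
X = 1/107208 (X = 1/(-120830 + (-450 + 2*338**2)) = 1/(-120830 + (-450 + 2*114244)) = 1/(-120830 + (-450 + 228488)) = 1/(-120830 + 228038) = 1/107208 ≈ 9.3277e-6)
X - (177006 - 19172)/(34468 + 7110) = 1/107208 - (177006 - 19172)/(34468 + 7110) = 1/107208 - 157834/41578 = 1/107208 - 1*78917/20789 = 1/107208 - 78917/20789 = -8460512947/2228747112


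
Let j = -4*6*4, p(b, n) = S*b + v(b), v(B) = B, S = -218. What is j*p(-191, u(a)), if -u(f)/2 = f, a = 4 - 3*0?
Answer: -3978912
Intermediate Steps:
a = 4 (a = 4 + 0 = 4)
u(f) = -2*f
p(b, n) = -217*b (p(b, n) = -218*b + b = -217*b)
j = -96 (j = -24*4 = -96)
j*p(-191, u(a)) = -(-20832)*(-191) = -96*41447 = -3978912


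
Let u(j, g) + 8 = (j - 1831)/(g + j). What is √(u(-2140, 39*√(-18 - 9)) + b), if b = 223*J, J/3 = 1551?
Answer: 3*√((246721279 - 13488943*I*√3)/(2140 - 117*I*√3)) ≈ 1018.6 + 8.5486e-5*I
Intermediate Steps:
J = 4653 (J = 3*1551 = 4653)
b = 1037619 (b = 223*4653 = 1037619)
u(j, g) = -8 + (-1831 + j)/(g + j) (u(j, g) = -8 + (j - 1831)/(g + j) = -8 + (-1831 + j)/(g + j))
√(u(-2140, 39*√(-18 - 9)) + b) = √((-1831 - 312*√(-18 - 9) - 7*(-2140))/(39*√(-18 - 9) - 2140) + 1037619) = √((-1831 - 312*√(-27) + 14980)/(39*√(-27) - 2140) + 1037619) = √((-1831 - 312*3*I*√3 + 14980)/(39*(3*I*√3) - 2140) + 1037619) = √((-1831 - 936*I*√3 + 14980)/(117*I*√3 - 2140) + 1037619) = √((-1831 - 936*I*√3 + 14980)/(-2140 + 117*I*√3) + 1037619) = √((13149 - 936*I*√3)/(-2140 + 117*I*√3) + 1037619) = √(1037619 + (13149 - 936*I*√3)/(-2140 + 117*I*√3))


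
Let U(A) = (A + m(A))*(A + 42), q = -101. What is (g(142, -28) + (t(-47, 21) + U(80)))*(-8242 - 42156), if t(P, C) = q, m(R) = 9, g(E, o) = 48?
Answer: -544550390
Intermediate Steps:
t(P, C) = -101
U(A) = (9 + A)*(42 + A) (U(A) = (A + 9)*(A + 42) = (9 + A)*(42 + A))
(g(142, -28) + (t(-47, 21) + U(80)))*(-8242 - 42156) = (48 + (-101 + (378 + 80² + 51*80)))*(-8242 - 42156) = (48 + (-101 + (378 + 6400 + 4080)))*(-50398) = (48 + (-101 + 10858))*(-50398) = (48 + 10757)*(-50398) = 10805*(-50398) = -544550390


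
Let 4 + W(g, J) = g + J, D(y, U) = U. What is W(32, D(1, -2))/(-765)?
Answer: -26/765 ≈ -0.033987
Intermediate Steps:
W(g, J) = -4 + J + g (W(g, J) = -4 + (g + J) = -4 + (J + g) = -4 + J + g)
W(32, D(1, -2))/(-765) = (-4 - 2 + 32)/(-765) = 26*(-1/765) = -26/765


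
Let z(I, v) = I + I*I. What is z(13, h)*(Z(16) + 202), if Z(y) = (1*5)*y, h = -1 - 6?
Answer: 51324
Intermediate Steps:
h = -7
z(I, v) = I + I²
Z(y) = 5*y
z(13, h)*(Z(16) + 202) = (13*(1 + 13))*(5*16 + 202) = (13*14)*(80 + 202) = 182*282 = 51324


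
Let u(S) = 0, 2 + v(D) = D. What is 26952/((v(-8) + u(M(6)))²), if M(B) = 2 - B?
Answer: 6738/25 ≈ 269.52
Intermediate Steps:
v(D) = -2 + D
26952/((v(-8) + u(M(6)))²) = 26952/(((-2 - 8) + 0)²) = 26952/((-10 + 0)²) = 26952/((-10)²) = 26952/100 = 26952*(1/100) = 6738/25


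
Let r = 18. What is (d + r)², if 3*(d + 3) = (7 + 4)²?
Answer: 27556/9 ≈ 3061.8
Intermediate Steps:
d = 112/3 (d = -3 + (7 + 4)²/3 = -3 + (⅓)*11² = -3 + (⅓)*121 = -3 + 121/3 = 112/3 ≈ 37.333)
(d + r)² = (112/3 + 18)² = (166/3)² = 27556/9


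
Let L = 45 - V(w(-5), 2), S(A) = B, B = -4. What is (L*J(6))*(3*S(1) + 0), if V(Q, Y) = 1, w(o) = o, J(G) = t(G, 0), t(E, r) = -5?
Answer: 2640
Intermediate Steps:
J(G) = -5
S(A) = -4
L = 44 (L = 45 - 1*1 = 45 - 1 = 44)
(L*J(6))*(3*S(1) + 0) = (44*(-5))*(3*(-4) + 0) = -220*(-12 + 0) = -220*(-12) = 2640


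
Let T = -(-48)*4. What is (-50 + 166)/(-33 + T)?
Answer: 116/159 ≈ 0.72956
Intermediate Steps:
T = 192 (T = -24*(-8) = 192)
(-50 + 166)/(-33 + T) = (-50 + 166)/(-33 + 192) = 116/159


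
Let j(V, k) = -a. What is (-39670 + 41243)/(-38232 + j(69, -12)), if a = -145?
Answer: -1573/38087 ≈ -0.041300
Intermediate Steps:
j(V, k) = 145 (j(V, k) = -1*(-145) = 145)
(-39670 + 41243)/(-38232 + j(69, -12)) = (-39670 + 41243)/(-38232 + 145) = 1573/(-38087) = 1573*(-1/38087) = -1573/38087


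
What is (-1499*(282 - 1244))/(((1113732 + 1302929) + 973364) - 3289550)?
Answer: 1442038/100475 ≈ 14.352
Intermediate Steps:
(-1499*(282 - 1244))/(((1113732 + 1302929) + 973364) - 3289550) = (-1499*(-962))/((2416661 + 973364) - 3289550) = 1442038/(3390025 - 3289550) = 1442038/100475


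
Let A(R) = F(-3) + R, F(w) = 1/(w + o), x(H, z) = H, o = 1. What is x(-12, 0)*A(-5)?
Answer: 66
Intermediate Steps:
F(w) = 1/(1 + w) (F(w) = 1/(w + 1) = 1/(1 + w))
A(R) = -½ + R (A(R) = 1/(1 - 3) + R = 1/(-2) + R = -½ + R)
x(-12, 0)*A(-5) = -12*(-½ - 5) = -12*(-11/2) = 66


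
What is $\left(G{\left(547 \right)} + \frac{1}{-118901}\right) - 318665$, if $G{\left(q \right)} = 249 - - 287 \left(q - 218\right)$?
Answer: $- \frac{26632991694}{118901} \approx -2.2399 \cdot 10^{5}$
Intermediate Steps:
$G{\left(q \right)} = -62317 + 287 q$ ($G{\left(q \right)} = 249 - - 287 \left(-218 + q\right) = 249 - \left(62566 - 287 q\right) = 249 + \left(-62566 + 287 q\right) = -62317 + 287 q$)
$\left(G{\left(547 \right)} + \frac{1}{-118901}\right) - 318665 = \left(\left(-62317 + 287 \cdot 547\right) + \frac{1}{-118901}\right) - 318665 = \left(\left(-62317 + 156989\right) - \frac{1}{118901}\right) - 318665 = \left(94672 - \frac{1}{118901}\right) - 318665 = \frac{11256595471}{118901} - 318665 = - \frac{26632991694}{118901}$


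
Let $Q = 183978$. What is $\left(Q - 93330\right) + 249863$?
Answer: $340511$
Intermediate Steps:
$\left(Q - 93330\right) + 249863 = \left(183978 - 93330\right) + 249863 = 90648 + 249863 = 340511$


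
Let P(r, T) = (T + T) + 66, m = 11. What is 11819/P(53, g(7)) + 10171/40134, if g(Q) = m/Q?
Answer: 1662664493/9712428 ≈ 171.19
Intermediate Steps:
g(Q) = 11/Q
P(r, T) = 66 + 2*T (P(r, T) = 2*T + 66 = 66 + 2*T)
11819/P(53, g(7)) + 10171/40134 = 11819/(66 + 2*(11/7)) + 10171/40134 = 11819/(66 + 22/7) + 10171/40134 = 11819/(484/7) + 10171/40134 = 11819*(7/484) + 10171/40134 = 82733/484 + 10171/40134 = 1662664493/9712428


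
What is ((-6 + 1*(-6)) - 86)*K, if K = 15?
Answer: -1470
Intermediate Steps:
((-6 + 1*(-6)) - 86)*K = ((-6 + 1*(-6)) - 86)*15 = ((-6 - 6) - 86)*15 = (-12 - 86)*15 = -98*15 = -1470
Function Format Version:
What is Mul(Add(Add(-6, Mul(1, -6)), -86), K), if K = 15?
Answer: -1470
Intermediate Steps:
Mul(Add(Add(-6, Mul(1, -6)), -86), K) = Mul(Add(Add(-6, Mul(1, -6)), -86), 15) = Mul(Add(Add(-6, -6), -86), 15) = Mul(Add(-12, -86), 15) = Mul(-98, 15) = -1470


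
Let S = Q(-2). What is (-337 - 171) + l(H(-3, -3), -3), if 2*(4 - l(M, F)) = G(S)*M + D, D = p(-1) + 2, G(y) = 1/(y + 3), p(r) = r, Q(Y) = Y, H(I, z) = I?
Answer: -503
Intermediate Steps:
S = -2
G(y) = 1/(3 + y)
D = 1 (D = -1 + 2 = 1)
l(M, F) = 7/2 - M/2 (l(M, F) = 4 - (M/(3 - 2) + 1)/2 = 4 - (M/1 + 1)/2 = 4 - (1*M + 1)/2 = 4 - (M + 1)/2 = 4 - (1 + M)/2 = 4 + (-1/2 - M/2) = 7/2 - M/2)
(-337 - 171) + l(H(-3, -3), -3) = (-337 - 171) + (7/2 - 1/2*(-3)) = -508 + (7/2 + 3/2) = -508 + 5 = -503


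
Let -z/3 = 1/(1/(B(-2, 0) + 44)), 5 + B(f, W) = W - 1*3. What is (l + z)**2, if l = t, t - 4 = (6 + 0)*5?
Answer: 5476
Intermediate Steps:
B(f, W) = -8 + W (B(f, W) = -5 + (W - 1*3) = -5 + (W - 3) = -5 + (-3 + W) = -8 + W)
t = 34 (t = 4 + (6 + 0)*5 = 4 + 6*5 = 4 + 30 = 34)
l = 34
z = -108 (z = -3/(1/((-8 + 0) + 44)) = -3/(1/(-8 + 44)) = -3/(1/36) = -3/1/36 = -3*36 = -108)
(l + z)**2 = (34 - 108)**2 = (-74)**2 = 5476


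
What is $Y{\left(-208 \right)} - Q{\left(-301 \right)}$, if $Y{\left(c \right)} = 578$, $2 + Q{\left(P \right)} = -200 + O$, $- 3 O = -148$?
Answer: $\frac{2192}{3} \approx 730.67$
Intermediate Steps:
$O = \frac{148}{3}$ ($O = \left(- \frac{1}{3}\right) \left(-148\right) = \frac{148}{3} \approx 49.333$)
$Q{\left(P \right)} = - \frac{458}{3}$ ($Q{\left(P \right)} = -2 + \left(-200 + \frac{148}{3}\right) = -2 - \frac{452}{3} = - \frac{458}{3}$)
$Y{\left(-208 \right)} - Q{\left(-301 \right)} = 578 - - \frac{458}{3} = 578 + \frac{458}{3} = \frac{2192}{3}$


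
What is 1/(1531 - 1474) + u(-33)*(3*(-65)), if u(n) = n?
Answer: 366796/57 ≈ 6435.0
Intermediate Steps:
1/(1531 - 1474) + u(-33)*(3*(-65)) = 1/(1531 - 1474) - 99*(-65) = 1/57 - 33*(-195) = 1/57 + 6435 = 366796/57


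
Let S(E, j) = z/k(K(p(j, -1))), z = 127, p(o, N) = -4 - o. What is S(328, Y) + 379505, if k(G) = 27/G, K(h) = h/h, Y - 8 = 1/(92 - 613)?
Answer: 10246762/27 ≈ 3.7951e+5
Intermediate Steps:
Y = 4167/521 (Y = 8 + 1/(92 - 613) = 8 + 1/(-521) = 8 - 1/521 = 4167/521 ≈ 7.9981)
K(h) = 1
S(E, j) = 127/27 (S(E, j) = 127/((27/1)) = 127/((27*1)) = 127/27)
S(328, Y) + 379505 = 127/27 + 379505 = 10246762/27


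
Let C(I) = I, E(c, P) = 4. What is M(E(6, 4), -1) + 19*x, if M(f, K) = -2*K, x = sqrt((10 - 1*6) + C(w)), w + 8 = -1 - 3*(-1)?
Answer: 2 + 19*I*sqrt(2) ≈ 2.0 + 26.87*I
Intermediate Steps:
w = -6 (w = -8 + (-1 - 3*(-1)) = -8 + (-1 + 3) = -8 + 2 = -6)
x = I*sqrt(2) (x = sqrt((10 - 1*6) - 6) = sqrt((10 - 6) - 6) = sqrt(4 - 6) = sqrt(-2) = I*sqrt(2) ≈ 1.4142*I)
M(E(6, 4), -1) + 19*x = -2*(-1) + 19*(I*sqrt(2)) = 2 + 19*I*sqrt(2)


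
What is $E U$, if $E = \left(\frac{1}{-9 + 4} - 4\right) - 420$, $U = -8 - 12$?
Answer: $8484$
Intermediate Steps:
$U = -20$ ($U = -8 - 12 = -20$)
$E = - \frac{2121}{5}$ ($E = \left(\frac{1}{-5} - 4\right) - 420 = \left(- \frac{1}{5} - 4\right) - 420 = - \frac{21}{5} - 420 = - \frac{2121}{5} \approx -424.2$)
$E U = \left(- \frac{2121}{5}\right) \left(-20\right) = 8484$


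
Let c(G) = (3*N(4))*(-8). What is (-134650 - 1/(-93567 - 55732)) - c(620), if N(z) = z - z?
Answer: -20103110349/149299 ≈ -1.3465e+5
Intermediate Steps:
N(z) = 0
c(G) = 0 (c(G) = (3*0)*(-8) = 0*(-8) = 0)
(-134650 - 1/(-93567 - 55732)) - c(620) = (-134650 - 1/(-93567 - 55732)) - 1*0 = (-134650 - 1/(-149299)) + 0 = (-134650 - 1*(-1/149299)) + 0 = (-134650 + 1/149299) + 0 = -20103110349/149299 + 0 = -20103110349/149299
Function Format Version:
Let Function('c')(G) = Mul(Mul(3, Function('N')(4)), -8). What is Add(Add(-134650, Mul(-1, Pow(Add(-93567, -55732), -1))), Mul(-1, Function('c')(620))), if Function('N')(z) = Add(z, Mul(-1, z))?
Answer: Rational(-20103110349, 149299) ≈ -1.3465e+5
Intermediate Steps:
Function('N')(z) = 0
Function('c')(G) = 0 (Function('c')(G) = Mul(Mul(3, 0), -8) = Mul(0, -8) = 0)
Add(Add(-134650, Mul(-1, Pow(Add(-93567, -55732), -1))), Mul(-1, Function('c')(620))) = Add(Add(-134650, Mul(-1, Pow(Add(-93567, -55732), -1))), Mul(-1, 0)) = Add(Add(-134650, Mul(-1, Pow(-149299, -1))), 0) = Add(Add(-134650, Mul(-1, Rational(-1, 149299))), 0) = Add(Add(-134650, Rational(1, 149299)), 0) = Add(Rational(-20103110349, 149299), 0) = Rational(-20103110349, 149299)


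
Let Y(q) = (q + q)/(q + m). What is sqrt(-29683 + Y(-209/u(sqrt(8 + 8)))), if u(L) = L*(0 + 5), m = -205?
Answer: I*sqrt(551136737361)/4309 ≈ 172.29*I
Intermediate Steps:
u(L) = 5*L (u(L) = L*5 = 5*L)
Y(q) = 2*q/(-205 + q) (Y(q) = (q + q)/(q - 205) = (2*q)/(-205 + q) = 2*q/(-205 + q))
sqrt(-29683 + Y(-209/u(sqrt(8 + 8)))) = sqrt(-29683 + 2*(-209*1/(5*sqrt(8 + 8)))/(-205 - 209*1/(5*sqrt(8 + 8)))) = sqrt(-29683 + 2*(-209/(5*sqrt(16)))/(-205 - 209/(5*sqrt(16)))) = sqrt(-29683 + 2*(-209/(5*4))/(-205 - 209/(5*4))) = sqrt(-29683 + 2*(-209/20)/(-205 - 209/20)) = sqrt(-29683 + 2*(-209/20)/(-4309/20)) = sqrt(-29683 + 2*(-209/20)*(-20/4309)) = sqrt(-29683 + 418/4309) = sqrt(-127903629/4309) = I*sqrt(551136737361)/4309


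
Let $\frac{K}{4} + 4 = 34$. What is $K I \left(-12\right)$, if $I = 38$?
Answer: $-54720$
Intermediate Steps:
$K = 120$ ($K = -16 + 4 \cdot 34 = -16 + 136 = 120$)
$K I \left(-12\right) = 120 \cdot 38 \left(-12\right) = 4560 \left(-12\right) = -54720$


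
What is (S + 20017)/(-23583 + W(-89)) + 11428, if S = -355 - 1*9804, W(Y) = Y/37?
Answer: 4986196867/436330 ≈ 11428.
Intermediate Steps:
W(Y) = Y/37 (W(Y) = Y*(1/37) = Y/37)
S = -10159 (S = -355 - 9804 = -10159)
(S + 20017)/(-23583 + W(-89)) + 11428 = (-10159 + 20017)/(-23583 + (1/37)*(-89)) + 11428 = 9858/(-23583 - 89/37) + 11428 = 9858/(-872660/37) + 11428 = 9858*(-37/872660) + 11428 = -182373/436330 + 11428 = 4986196867/436330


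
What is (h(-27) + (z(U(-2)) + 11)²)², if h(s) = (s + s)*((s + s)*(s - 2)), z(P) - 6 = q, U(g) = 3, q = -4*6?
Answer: 7142785225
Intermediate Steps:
q = -24
z(P) = -18 (z(P) = 6 - 24 = -18)
h(s) = 4*s²*(-2 + s) (h(s) = (2*s)*((2*s)*(-2 + s)) = (2*s)*(2*s*(-2 + s)) = 4*s²*(-2 + s))
(h(-27) + (z(U(-2)) + 11)²)² = (4*(-27)²*(-2 - 27) + (-18 + 11)²)² = (4*729*(-29) + (-7)²)² = (-84564 + 49)² = (-84515)² = 7142785225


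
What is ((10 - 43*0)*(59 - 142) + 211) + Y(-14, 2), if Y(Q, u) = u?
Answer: -617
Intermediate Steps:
((10 - 43*0)*(59 - 142) + 211) + Y(-14, 2) = ((10 - 43*0)*(59 - 142) + 211) + 2 = ((10 + 0)*(-83) + 211) + 2 = (10*(-83) + 211) + 2 = (-830 + 211) + 2 = -619 + 2 = -617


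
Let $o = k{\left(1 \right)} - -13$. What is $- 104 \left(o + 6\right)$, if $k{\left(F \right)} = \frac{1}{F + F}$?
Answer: $-2028$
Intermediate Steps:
$k{\left(F \right)} = \frac{1}{2 F}$
$o = \frac{27}{2}$ ($o = \frac{1}{2 \cdot 1} - -13 = \frac{1}{2} \cdot 1 + 13 = \frac{1}{2} + 13 = \frac{27}{2} \approx 13.5$)
$- 104 \left(o + 6\right) = - 104 \left(\frac{27}{2} + 6\right) = \left(-104\right) \frac{39}{2} = -2028$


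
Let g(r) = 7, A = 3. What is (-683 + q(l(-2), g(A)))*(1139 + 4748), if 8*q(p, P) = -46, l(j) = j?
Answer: -16218685/4 ≈ -4.0547e+6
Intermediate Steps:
q(p, P) = -23/4 (q(p, P) = (1/8)*(-46) = -23/4)
(-683 + q(l(-2), g(A)))*(1139 + 4748) = (-683 - 23/4)*(1139 + 4748) = -2755/4*5887 = -16218685/4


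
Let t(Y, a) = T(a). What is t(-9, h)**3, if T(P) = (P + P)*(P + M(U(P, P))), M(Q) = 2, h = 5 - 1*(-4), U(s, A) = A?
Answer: 7762392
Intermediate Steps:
h = 9 (h = 5 + 4 = 9)
T(P) = 2*P*(2 + P) (T(P) = (P + P)*(P + 2) = (2*P)*(2 + P) = 2*P*(2 + P))
t(Y, a) = 2*a*(2 + a)
t(-9, h)**3 = (2*9*(2 + 9))**3 = (2*9*11)**3 = 198**3 = 7762392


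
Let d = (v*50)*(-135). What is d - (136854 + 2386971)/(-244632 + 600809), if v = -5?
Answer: 12018449925/356177 ≈ 33743.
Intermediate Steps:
d = 33750 (d = -5*50*(-135) = -250*(-135) = 33750)
d - (136854 + 2386971)/(-244632 + 600809) = 33750 - (136854 + 2386971)/(-244632 + 600809) = 33750 - 2523825/356177 = 12018449925/356177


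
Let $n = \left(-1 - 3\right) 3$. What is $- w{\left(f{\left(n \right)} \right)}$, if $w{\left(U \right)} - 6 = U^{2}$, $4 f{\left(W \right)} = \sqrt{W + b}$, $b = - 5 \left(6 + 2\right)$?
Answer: $- \frac{11}{4} \approx -2.75$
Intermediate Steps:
$b = -40$ ($b = \left(-5\right) 8 = -40$)
$n = -12$ ($n = \left(-1 - 3\right) 3 = \left(-4\right) 3 = -12$)
$f{\left(W \right)} = \frac{\sqrt{-40 + W}}{4}$ ($f{\left(W \right)} = \frac{\sqrt{W - 40}}{4} = \frac{\sqrt{-40 + W}}{4}$)
$w{\left(U \right)} = 6 + U^{2}$
$- w{\left(f{\left(n \right)} \right)} = - (6 + \left(\frac{\sqrt{-40 - 12}}{4}\right)^{2}) = - (6 + \left(\frac{\sqrt{-52}}{4}\right)^{2}) = - (6 + \left(\frac{2 i \sqrt{13}}{4}\right)^{2}) = - (6 + \left(\frac{i \sqrt{13}}{2}\right)^{2}) = - (6 - \frac{13}{4}) = \left(-1\right) \frac{11}{4} = - \frac{11}{4}$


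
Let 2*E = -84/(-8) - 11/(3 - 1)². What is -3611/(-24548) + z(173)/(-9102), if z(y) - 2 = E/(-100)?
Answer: 2187945149/14895726400 ≈ 0.14688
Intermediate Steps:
E = 31/8 (E = (-84/(-8) - 11/(3 - 1)²)/2 = (-84*(-⅛) - 11/(2²))/2 = (21/2 - 11/4)/2 = (½)*(31/4) = 31/8 ≈ 3.8750)
z(y) = 1569/800 (z(y) = 2 + (31/8)/(-100) = 2 + (31/8)*(-1/100) = 2 - 31/800 = 1569/800)
-3611/(-24548) + z(173)/(-9102) = -3611/(-24548) + (1569/800)/(-9102) = -3611*(-1/24548) + (1569/800)*(-1/9102) = 3611/24548 - 523/2427200 = 2187945149/14895726400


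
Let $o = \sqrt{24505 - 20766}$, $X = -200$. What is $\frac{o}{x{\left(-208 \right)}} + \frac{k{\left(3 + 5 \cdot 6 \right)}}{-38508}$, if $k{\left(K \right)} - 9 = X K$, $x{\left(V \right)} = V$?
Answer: $\frac{2197}{12836} - \frac{\sqrt{3739}}{208} \approx -0.12282$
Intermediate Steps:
$k{\left(K \right)} = 9 - 200 K$
$o = \sqrt{3739} \approx 61.147$
$\frac{o}{x{\left(-208 \right)}} + \frac{k{\left(3 + 5 \cdot 6 \right)}}{-38508} = \frac{\sqrt{3739}}{-208} + \frac{9 - 200 \left(3 + 5 \cdot 6\right)}{-38508} = \sqrt{3739} \left(- \frac{1}{208}\right) + \left(9 - 200 \left(3 + 30\right)\right) \left(- \frac{1}{38508}\right) = - \frac{\sqrt{3739}}{208} + \left(9 - 6600\right) \left(- \frac{1}{38508}\right) = - \frac{\sqrt{3739}}{208} - - \frac{2197}{12836} = - \frac{\sqrt{3739}}{208} + \frac{2197}{12836} = \frac{2197}{12836} - \frac{\sqrt{3739}}{208}$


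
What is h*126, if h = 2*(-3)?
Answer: -756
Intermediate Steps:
h = -6
h*126 = -6*126 = -756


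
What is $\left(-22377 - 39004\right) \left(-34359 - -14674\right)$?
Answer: $1208284985$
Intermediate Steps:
$\left(-22377 - 39004\right) \left(-34359 - -14674\right) = - 61381 \left(-34359 + \left(-8684 + 23358\right)\right) = - 61381 \left(-34359 + 14674\right) = \left(-61381\right) \left(-19685\right) = 1208284985$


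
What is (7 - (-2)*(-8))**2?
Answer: 81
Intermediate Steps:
(7 - (-2)*(-8))**2 = (7 - 1*16)**2 = (7 - 16)**2 = (-9)**2 = 81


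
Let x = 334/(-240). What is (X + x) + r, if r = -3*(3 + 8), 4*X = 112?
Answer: -767/120 ≈ -6.3917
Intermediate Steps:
X = 28 (X = (¼)*112 = 28)
x = -167/120 (x = 334*(-1/240) = -167/120 ≈ -1.3917)
r = -33 (r = -3*11 = -33)
(X + x) + r = (28 - 167/120) - 33 = 3193/120 - 33 = -767/120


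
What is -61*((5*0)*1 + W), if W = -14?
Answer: 854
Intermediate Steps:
-61*((5*0)*1 + W) = -61*((5*0)*1 - 14) = -61*(0*1 - 14) = -61*(0 - 14) = -61*(-14) = 854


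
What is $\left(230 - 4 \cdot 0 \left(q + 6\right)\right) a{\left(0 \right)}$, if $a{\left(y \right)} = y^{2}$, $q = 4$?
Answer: $0$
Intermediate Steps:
$\left(230 - 4 \cdot 0 \left(q + 6\right)\right) a{\left(0 \right)} = \left(230 - 4 \cdot 0 \left(4 + 6\right)\right) 0^{2} = \left(230 - 4 \cdot 0 \cdot 10\right) 0 = \left(230 - 0\right) 0 = \left(230 + 0\right) 0 = 230 \cdot 0 = 0$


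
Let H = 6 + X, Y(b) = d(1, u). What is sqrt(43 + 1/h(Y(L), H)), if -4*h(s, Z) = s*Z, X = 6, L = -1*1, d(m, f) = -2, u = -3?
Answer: sqrt(1554)/6 ≈ 6.5701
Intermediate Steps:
L = -1
Y(b) = -2
H = 12 (H = 6 + 6 = 12)
h(s, Z) = -Z*s/4 (h(s, Z) = -s*Z/4 = -Z*s/4)
sqrt(43 + 1/h(Y(L), H)) = sqrt(43 + 1/(-1/4*12*(-2))) = sqrt(43 + 1/6) = sqrt(259/6) = sqrt(1554)/6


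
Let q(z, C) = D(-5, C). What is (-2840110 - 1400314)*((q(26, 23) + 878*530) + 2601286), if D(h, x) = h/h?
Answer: -13003798729848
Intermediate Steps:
D(h, x) = 1
q(z, C) = 1
(-2840110 - 1400314)*((q(26, 23) + 878*530) + 2601286) = (-2840110 - 1400314)*((1 + 878*530) + 2601286) = -4240424*((1 + 465340) + 2601286) = -4240424*(465341 + 2601286) = -4240424*3066627 = -13003798729848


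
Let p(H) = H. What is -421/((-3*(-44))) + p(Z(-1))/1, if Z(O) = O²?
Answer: -289/132 ≈ -2.1894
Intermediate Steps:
-421/((-3*(-44))) + p(Z(-1))/1 = -421/((-3*(-44))) + (-1)²/1 = -421/132 + 1*1 = -421*1/132 + 1 = -421/132 + 1 = -289/132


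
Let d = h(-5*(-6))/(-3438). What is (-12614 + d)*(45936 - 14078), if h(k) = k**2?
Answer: -76756243992/191 ≈ -4.0187e+8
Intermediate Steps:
d = -50/191 (d = (-5*(-6))**2/(-3438) = 30**2*(-1/3438) = 900*(-1/3438) = -50/191 ≈ -0.26178)
(-12614 + d)*(45936 - 14078) = (-12614 - 50/191)*(45936 - 14078) = -2409324/191*31858 = -76756243992/191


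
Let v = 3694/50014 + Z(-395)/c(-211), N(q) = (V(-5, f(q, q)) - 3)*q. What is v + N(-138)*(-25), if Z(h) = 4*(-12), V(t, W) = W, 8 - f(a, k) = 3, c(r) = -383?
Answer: 66087906637/9577681 ≈ 6900.2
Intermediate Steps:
f(a, k) = 5 (f(a, k) = 8 - 1*3 = 8 - 3 = 5)
Z(h) = -48
N(q) = 2*q (N(q) = (5 - 3)*q = 2*q)
v = 1907737/9577681 (v = 3694/50014 - 48/(-383) = 3694*(1/50014) - 48*(-1/383) = 1847/25007 + 48/383 = 1907737/9577681 ≈ 0.19919)
v + N(-138)*(-25) = 1907737/9577681 + (2*(-138))*(-25) = 1907737/9577681 - 276*(-25) = 1907737/9577681 + 6900 = 66087906637/9577681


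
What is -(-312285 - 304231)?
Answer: 616516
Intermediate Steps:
-(-312285 - 304231) = -1*(-616516) = 616516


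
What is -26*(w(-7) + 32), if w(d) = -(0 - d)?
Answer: -650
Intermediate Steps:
w(d) = d (w(d) = -(-1)*d = d)
-26*(w(-7) + 32) = -26*(-7 + 32) = -26*25 = -650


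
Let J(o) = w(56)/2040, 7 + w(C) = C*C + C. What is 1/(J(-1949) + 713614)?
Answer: 408/291155149 ≈ 1.4013e-6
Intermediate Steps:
w(C) = -7 + C + C² (w(C) = -7 + (C*C + C) = -7 + (C² + C) = -7 + (C + C²) = -7 + C + C²)
J(o) = 637/408 (J(o) = (-7 + 56 + 56²)/2040 = (-7 + 56 + 3136)*(1/2040) = 3185*(1/2040) = 637/408)
1/(J(-1949) + 713614) = 1/(637/408 + 713614) = 1/(291155149/408) = 408/291155149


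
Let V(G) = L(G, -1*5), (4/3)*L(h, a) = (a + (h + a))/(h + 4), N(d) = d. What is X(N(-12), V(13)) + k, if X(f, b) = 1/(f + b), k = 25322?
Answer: 20434786/807 ≈ 25322.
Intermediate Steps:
L(h, a) = 3*(h + 2*a)/(4*(4 + h)) (L(h, a) = 3*((a + (h + a))/(h + 4))/4 = 3*((a + (a + h))/(4 + h))/4 = 3*((h + 2*a)/(4 + h))/4 = 3*(h + 2*a)/(4*(4 + h)))
V(G) = 3*(-10 + G)/(4*(4 + G)) (V(G) = 3*(G + 2*(-1*5))/(4*(4 + G)) = 3*(G + 2*(-5))/(4*(4 + G)) = 3*(G - 10)/(4*(4 + G)) = 3*(-10 + G)/(4*(4 + G)))
X(f, b) = 1/(b + f)
X(N(-12), V(13)) + k = 1/(3*(-10 + 13)/(4*(4 + 13)) - 12) + 25322 = 1/((¾)*3/17 - 12) + 25322 = 1/((¾)*(1/17)*3 - 12) + 25322 = 1/(9/68 - 12) + 25322 = 1/(-807/68) + 25322 = -68/807 + 25322 = 20434786/807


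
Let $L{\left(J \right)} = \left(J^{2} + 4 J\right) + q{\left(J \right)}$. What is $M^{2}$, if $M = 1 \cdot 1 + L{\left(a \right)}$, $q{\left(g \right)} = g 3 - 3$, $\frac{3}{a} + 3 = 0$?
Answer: $64$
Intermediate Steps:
$a = -1$ ($a = \frac{3}{-3 + 0} = \frac{3}{-3} = 3 \left(- \frac{1}{3}\right) = -1$)
$q{\left(g \right)} = -3 + 3 g$ ($q{\left(g \right)} = 3 g - 3 = -3 + 3 g$)
$L{\left(J \right)} = -3 + J^{2} + 7 J$ ($L{\left(J \right)} = \left(J^{2} + 4 J\right) + \left(-3 + 3 J\right) = -3 + J^{2} + 7 J$)
$M = -8$ ($M = 1 \cdot 1 + \left(-3 + \left(-1\right)^{2} + 7 \left(-1\right)\right) = 1 - 9 = -8$)
$M^{2} = \left(-8\right)^{2} = 64$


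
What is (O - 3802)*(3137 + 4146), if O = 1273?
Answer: -18418707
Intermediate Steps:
(O - 3802)*(3137 + 4146) = (1273 - 3802)*(3137 + 4146) = -2529*7283 = -18418707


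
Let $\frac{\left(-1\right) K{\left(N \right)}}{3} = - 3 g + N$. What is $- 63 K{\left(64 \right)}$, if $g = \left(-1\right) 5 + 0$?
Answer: $14931$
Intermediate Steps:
$g = -5$ ($g = -5 + 0 = -5$)
$K{\left(N \right)} = -45 - 3 N$ ($K{\left(N \right)} = - 3 \left(\left(-3\right) \left(-5\right) + N\right) = - 3 \left(15 + N\right) = -45 - 3 N$)
$- 63 K{\left(64 \right)} = - 63 \left(-45 - 192\right) = \left(-63\right) \left(-237\right) = 14931$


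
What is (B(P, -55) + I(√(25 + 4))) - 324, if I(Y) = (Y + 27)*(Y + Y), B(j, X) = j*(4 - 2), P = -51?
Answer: -368 + 54*√29 ≈ -77.201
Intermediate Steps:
B(j, X) = 2*j (B(j, X) = j*2 = 2*j)
I(Y) = 2*Y*(27 + Y) (I(Y) = (27 + Y)*(2*Y) = 2*Y*(27 + Y))
(B(P, -55) + I(√(25 + 4))) - 324 = (2*(-51) + 2*√(25 + 4)*(27 + √(25 + 4))) - 324 = (-102 + 2*√29*(27 + √29)) - 324 = -426 + 2*√29*(27 + √29)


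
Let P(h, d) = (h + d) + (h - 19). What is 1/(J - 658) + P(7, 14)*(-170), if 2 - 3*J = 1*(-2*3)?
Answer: -3007983/1966 ≈ -1530.0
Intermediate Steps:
P(h, d) = -19 + d + 2*h (P(h, d) = (d + h) + (-19 + h) = -19 + d + 2*h)
J = 8/3 (J = ⅔ - (-2*3)/3 = ⅔ - (-6)/3 = ⅔ - ⅓*(-6) = ⅔ + 2 = 8/3 ≈ 2.6667)
1/(J - 658) + P(7, 14)*(-170) = 1/(8/3 - 658) + (-19 + 14 + 2*7)*(-170) = 1/(-1966/3) + (-19 + 14 + 14)*(-170) = -3/1966 + 9*(-170) = -3/1966 - 1530 = -3007983/1966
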